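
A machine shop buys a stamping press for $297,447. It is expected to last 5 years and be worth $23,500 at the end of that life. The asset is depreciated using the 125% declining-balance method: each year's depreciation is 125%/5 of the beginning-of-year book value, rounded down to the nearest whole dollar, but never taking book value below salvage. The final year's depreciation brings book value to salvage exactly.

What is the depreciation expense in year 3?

Depreciable base = $297,447 − $23,500 = $273,947.
Year 1: ⌊$297,447 × 125%/5⌋ = $74,361. Book value $223,086.
Year 2: ⌊$223,086 × 125%/5⌋ = $55,771. Book value $167,315.
Year 3: ⌊$167,315 × 125%/5⌋ = $41,828. Book value $125,487.

$41,828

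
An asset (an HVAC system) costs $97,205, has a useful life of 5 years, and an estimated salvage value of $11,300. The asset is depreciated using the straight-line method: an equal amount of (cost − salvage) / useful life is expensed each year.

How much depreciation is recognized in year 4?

$17,181

Depreciable base = $97,205 − $11,300 = $85,905.
Annual expense = $85,905 / 5 = $17,181.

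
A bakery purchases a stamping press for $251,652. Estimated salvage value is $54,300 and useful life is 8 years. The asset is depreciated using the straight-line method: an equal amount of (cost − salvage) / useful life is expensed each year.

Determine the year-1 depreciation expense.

$24,669

Depreciable base = $251,652 − $54,300 = $197,352.
Annual expense = $197,352 / 8 = $24,669.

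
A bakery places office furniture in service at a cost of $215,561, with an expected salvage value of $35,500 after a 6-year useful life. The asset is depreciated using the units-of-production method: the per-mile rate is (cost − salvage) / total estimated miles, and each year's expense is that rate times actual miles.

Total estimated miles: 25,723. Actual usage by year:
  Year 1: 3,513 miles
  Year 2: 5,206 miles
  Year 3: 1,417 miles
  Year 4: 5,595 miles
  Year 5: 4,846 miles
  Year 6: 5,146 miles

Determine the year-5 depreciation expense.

Depreciable base = $215,561 − $35,500 = $180,061.
Rate = $180,061 / 25,723 miles = $7 per mile.
Year 1: 3,513 × $7 = $24,591. Book value $190,970.
Year 2: 5,206 × $7 = $36,442. Book value $154,528.
Year 3: 1,417 × $7 = $9,919. Book value $144,609.
Year 4: 5,595 × $7 = $39,165. Book value $105,444.
Year 5: 4,846 × $7 = $33,922. Book value $71,522.

$33,922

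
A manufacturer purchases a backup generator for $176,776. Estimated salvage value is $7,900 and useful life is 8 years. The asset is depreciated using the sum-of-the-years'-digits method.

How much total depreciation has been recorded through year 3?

$98,511

Depreciable base = $176,776 − $7,900 = $168,876.
Sum of the years' digits = 8+7+6+5+4+3+2+1 = 36.
Year 1: $168,876 × 8/36 = $37,528. Book value $139,248.
Year 2: $168,876 × 7/36 = $32,837. Book value $106,411.
Year 3: $168,876 × 6/36 = $28,146. Book value $78,265.
Accumulated through year 3 = $176,776 − $78,265 = $98,511.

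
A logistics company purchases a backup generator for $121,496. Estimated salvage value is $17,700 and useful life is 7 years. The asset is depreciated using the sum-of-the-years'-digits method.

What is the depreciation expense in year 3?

$18,535

Depreciable base = $121,496 − $17,700 = $103,796.
Sum of the years' digits = 7+6+5+4+3+2+1 = 28.
Year 1: $103,796 × 7/28 = $25,949. Book value $95,547.
Year 2: $103,796 × 6/28 = $22,242. Book value $73,305.
Year 3: $103,796 × 5/28 = $18,535. Book value $54,770.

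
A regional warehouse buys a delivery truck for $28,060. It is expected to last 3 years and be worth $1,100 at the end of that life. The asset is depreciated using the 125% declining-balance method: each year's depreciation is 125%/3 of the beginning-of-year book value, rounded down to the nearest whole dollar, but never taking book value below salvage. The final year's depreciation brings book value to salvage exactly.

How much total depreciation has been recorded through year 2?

Depreciable base = $28,060 − $1,100 = $26,960.
Year 1: ⌊$28,060 × 125%/3⌋ = $11,691. Book value $16,369.
Year 2: ⌊$16,369 × 125%/3⌋ = $6,820. Book value $9,549.
Accumulated through year 2 = $28,060 − $9,549 = $18,511.

$18,511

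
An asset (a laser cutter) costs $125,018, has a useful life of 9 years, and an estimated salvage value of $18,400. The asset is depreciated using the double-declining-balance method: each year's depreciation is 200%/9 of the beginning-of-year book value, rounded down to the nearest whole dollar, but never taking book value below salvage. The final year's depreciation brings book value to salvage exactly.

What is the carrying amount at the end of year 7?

Depreciable base = $125,018 − $18,400 = $106,618.
Year 1: ⌊$125,018 × 200%/9⌋ = $27,781. Book value $97,237.
Year 2: ⌊$97,237 × 200%/9⌋ = $21,608. Book value $75,629.
Year 3: ⌊$75,629 × 200%/9⌋ = $16,806. Book value $58,823.
Year 4: ⌊$58,823 × 200%/9⌋ = $13,071. Book value $45,752.
Year 5: ⌊$45,752 × 200%/9⌋ = $10,167. Book value $35,585.
Year 6: ⌊$35,585 × 200%/9⌋ = $7,907. Book value $27,678.
Year 7: ⌊$27,678 × 200%/9⌋ = $6,150. Book value $21,528.

$21,528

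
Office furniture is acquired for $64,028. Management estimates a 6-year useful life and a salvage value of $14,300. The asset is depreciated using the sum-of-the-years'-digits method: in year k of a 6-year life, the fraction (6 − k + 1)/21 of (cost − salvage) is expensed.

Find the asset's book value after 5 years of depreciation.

$16,668

Depreciable base = $64,028 − $14,300 = $49,728.
Sum of the years' digits = 6+5+4+3+2+1 = 21.
Year 1: $49,728 × 6/21 = $14,208. Book value $49,820.
Year 2: $49,728 × 5/21 = $11,840. Book value $37,980.
Year 3: $49,728 × 4/21 = $9,472. Book value $28,508.
Year 4: $49,728 × 3/21 = $7,104. Book value $21,404.
Year 5: $49,728 × 2/21 = $4,736. Book value $16,668.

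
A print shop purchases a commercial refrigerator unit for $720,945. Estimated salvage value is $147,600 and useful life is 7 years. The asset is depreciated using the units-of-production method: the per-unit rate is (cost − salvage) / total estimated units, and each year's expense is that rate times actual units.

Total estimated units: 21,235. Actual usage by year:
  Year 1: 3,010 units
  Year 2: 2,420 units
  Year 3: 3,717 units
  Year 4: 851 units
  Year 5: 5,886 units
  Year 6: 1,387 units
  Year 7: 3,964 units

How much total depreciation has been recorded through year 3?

$246,969

Depreciable base = $720,945 − $147,600 = $573,345.
Rate = $573,345 / 21,235 units = $27 per unit.
Year 1: 3,010 × $27 = $81,270. Book value $639,675.
Year 2: 2,420 × $27 = $65,340. Book value $574,335.
Year 3: 3,717 × $27 = $100,359. Book value $473,976.
Accumulated through year 3 = $720,945 − $473,976 = $246,969.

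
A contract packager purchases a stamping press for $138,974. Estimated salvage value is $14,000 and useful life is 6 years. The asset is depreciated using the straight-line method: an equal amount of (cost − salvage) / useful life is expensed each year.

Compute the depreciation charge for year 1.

$20,829

Depreciable base = $138,974 − $14,000 = $124,974.
Annual expense = $124,974 / 6 = $20,829.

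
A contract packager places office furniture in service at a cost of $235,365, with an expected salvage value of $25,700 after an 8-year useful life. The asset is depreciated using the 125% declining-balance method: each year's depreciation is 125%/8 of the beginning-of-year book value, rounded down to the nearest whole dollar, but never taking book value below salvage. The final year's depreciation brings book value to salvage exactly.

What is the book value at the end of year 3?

$141,380

Depreciable base = $235,365 − $25,700 = $209,665.
Year 1: ⌊$235,365 × 125%/8⌋ = $36,775. Book value $198,590.
Year 2: ⌊$198,590 × 125%/8⌋ = $31,029. Book value $167,561.
Year 3: ⌊$167,561 × 125%/8⌋ = $26,181. Book value $141,380.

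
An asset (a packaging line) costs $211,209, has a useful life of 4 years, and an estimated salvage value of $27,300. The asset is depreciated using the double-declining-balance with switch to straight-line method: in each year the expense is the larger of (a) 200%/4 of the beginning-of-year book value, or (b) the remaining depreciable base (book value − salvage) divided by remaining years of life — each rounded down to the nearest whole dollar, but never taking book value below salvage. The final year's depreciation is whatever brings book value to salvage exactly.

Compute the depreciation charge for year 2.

Depreciable base = $211,209 − $27,300 = $183,909.
Year 1: DB = ⌊$211,209 × 200%/4⌋ = $105,604; SL = ⌊$183,909/4⌋ = $45,977 → take DB $105,604. Book value $105,605.
Year 2: DB = ⌊$105,605 × 200%/4⌋ = $52,802; SL = ⌊$78,305/3⌋ = $26,101 → take DB $52,802. Book value $52,803.

$52,802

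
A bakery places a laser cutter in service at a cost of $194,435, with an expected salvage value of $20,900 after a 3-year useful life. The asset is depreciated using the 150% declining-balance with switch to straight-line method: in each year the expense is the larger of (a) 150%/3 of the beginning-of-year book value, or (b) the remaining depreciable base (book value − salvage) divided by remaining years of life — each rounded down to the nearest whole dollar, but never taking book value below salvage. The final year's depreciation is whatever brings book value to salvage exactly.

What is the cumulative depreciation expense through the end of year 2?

$145,826

Depreciable base = $194,435 − $20,900 = $173,535.
Year 1: DB = ⌊$194,435 × 150%/3⌋ = $97,217; SL = ⌊$173,535/3⌋ = $57,845 → take DB $97,217. Book value $97,218.
Year 2: DB = ⌊$97,218 × 150%/3⌋ = $48,609; SL = ⌊$76,318/2⌋ = $38,159 → take DB $48,609. Book value $48,609.
Accumulated through year 2 = $194,435 − $48,609 = $145,826.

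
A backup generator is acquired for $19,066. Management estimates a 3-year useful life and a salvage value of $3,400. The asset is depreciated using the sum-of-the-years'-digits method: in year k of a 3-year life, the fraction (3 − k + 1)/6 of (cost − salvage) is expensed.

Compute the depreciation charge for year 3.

Depreciable base = $19,066 − $3,400 = $15,666.
Sum of the years' digits = 3+2+1 = 6.
Year 1: $15,666 × 3/6 = $7,833. Book value $11,233.
Year 2: $15,666 × 2/6 = $5,222. Book value $6,011.
Year 3: $15,666 × 1/6 = $2,611. Book value $3,400.

$2,611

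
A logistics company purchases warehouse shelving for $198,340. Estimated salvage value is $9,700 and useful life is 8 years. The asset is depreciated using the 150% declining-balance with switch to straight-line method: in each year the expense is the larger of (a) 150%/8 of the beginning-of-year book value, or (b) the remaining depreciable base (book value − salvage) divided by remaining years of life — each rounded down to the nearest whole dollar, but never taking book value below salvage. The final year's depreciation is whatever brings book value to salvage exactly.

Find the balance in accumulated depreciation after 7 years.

Depreciable base = $198,340 − $9,700 = $188,640.
Year 1: DB = ⌊$198,340 × 150%/8⌋ = $37,188; SL = ⌊$188,640/8⌋ = $23,580 → take DB $37,188. Book value $161,152.
Year 2: DB = ⌊$161,152 × 150%/8⌋ = $30,216; SL = ⌊$151,452/7⌋ = $21,636 → take DB $30,216. Book value $130,936.
Year 3: DB = ⌊$130,936 × 150%/8⌋ = $24,550; SL = ⌊$121,236/6⌋ = $20,206 → take DB $24,550. Book value $106,386.
Year 4: DB = ⌊$106,386 × 150%/8⌋ = $19,947; SL = ⌊$96,686/5⌋ = $19,337 → take DB $19,947. Book value $86,439.
Year 5: DB = ⌊$86,439 × 150%/8⌋ = $16,207; SL = ⌊$76,739/4⌋ = $19,184 → take SL $19,184. Book value $67,255.
Year 6: DB = ⌊$67,255 × 150%/8⌋ = $12,610; SL = ⌊$57,555/3⌋ = $19,185 → take SL $19,185. Book value $48,070.
Year 7: DB = ⌊$48,070 × 150%/8⌋ = $9,013; SL = ⌊$38,370/2⌋ = $19,185 → take SL $19,185. Book value $28,885.
Accumulated through year 7 = $198,340 − $28,885 = $169,455.

$169,455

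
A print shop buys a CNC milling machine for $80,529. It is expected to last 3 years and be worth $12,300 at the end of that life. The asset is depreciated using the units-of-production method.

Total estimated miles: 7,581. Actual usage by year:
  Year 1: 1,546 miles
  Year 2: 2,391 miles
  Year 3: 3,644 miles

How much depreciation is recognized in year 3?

Depreciable base = $80,529 − $12,300 = $68,229.
Rate = $68,229 / 7,581 miles = $9 per mile.
Year 1: 1,546 × $9 = $13,914. Book value $66,615.
Year 2: 2,391 × $9 = $21,519. Book value $45,096.
Year 3: 3,644 × $9 = $32,796. Book value $12,300.

$32,796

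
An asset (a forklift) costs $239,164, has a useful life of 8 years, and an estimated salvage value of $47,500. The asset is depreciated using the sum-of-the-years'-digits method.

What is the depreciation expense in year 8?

Depreciable base = $239,164 − $47,500 = $191,664.
Sum of the years' digits = 8+7+6+5+4+3+2+1 = 36.
Year 1: $191,664 × 8/36 = $42,592. Book value $196,572.
Year 2: $191,664 × 7/36 = $37,268. Book value $159,304.
Year 3: $191,664 × 6/36 = $31,944. Book value $127,360.
Year 4: $191,664 × 5/36 = $26,620. Book value $100,740.
Year 5: $191,664 × 4/36 = $21,296. Book value $79,444.
Year 6: $191,664 × 3/36 = $15,972. Book value $63,472.
Year 7: $191,664 × 2/36 = $10,648. Book value $52,824.
Year 8: $191,664 × 1/36 = $5,324. Book value $47,500.

$5,324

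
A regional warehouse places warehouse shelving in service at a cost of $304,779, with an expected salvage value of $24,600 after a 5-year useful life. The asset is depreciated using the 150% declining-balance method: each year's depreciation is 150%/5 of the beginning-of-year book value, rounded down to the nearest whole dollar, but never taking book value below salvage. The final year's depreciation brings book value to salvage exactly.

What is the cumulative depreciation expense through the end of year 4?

Depreciable base = $304,779 − $24,600 = $280,179.
Year 1: ⌊$304,779 × 150%/5⌋ = $91,433. Book value $213,346.
Year 2: ⌊$213,346 × 150%/5⌋ = $64,003. Book value $149,343.
Year 3: ⌊$149,343 × 150%/5⌋ = $44,802. Book value $104,541.
Year 4: ⌊$104,541 × 150%/5⌋ = $31,362. Book value $73,179.
Accumulated through year 4 = $304,779 − $73,179 = $231,600.

$231,600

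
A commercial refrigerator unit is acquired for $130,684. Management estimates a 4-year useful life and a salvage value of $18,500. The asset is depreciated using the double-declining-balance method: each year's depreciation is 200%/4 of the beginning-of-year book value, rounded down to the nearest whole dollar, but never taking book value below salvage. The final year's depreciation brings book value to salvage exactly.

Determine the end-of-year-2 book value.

Depreciable base = $130,684 − $18,500 = $112,184.
Year 1: ⌊$130,684 × 200%/4⌋ = $65,342. Book value $65,342.
Year 2: ⌊$65,342 × 200%/4⌋ = $32,671. Book value $32,671.

$32,671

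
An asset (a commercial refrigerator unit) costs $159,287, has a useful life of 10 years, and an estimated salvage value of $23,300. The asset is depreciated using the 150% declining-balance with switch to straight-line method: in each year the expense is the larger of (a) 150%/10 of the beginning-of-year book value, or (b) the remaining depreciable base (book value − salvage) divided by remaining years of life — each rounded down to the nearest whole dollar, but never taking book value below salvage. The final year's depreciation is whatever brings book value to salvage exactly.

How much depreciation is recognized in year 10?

Depreciable base = $159,287 − $23,300 = $135,987.
Year 1: DB = ⌊$159,287 × 150%/10⌋ = $23,893; SL = ⌊$135,987/10⌋ = $13,598 → take DB $23,893. Book value $135,394.
Year 2: DB = ⌊$135,394 × 150%/10⌋ = $20,309; SL = ⌊$112,094/9⌋ = $12,454 → take DB $20,309. Book value $115,085.
Year 3: DB = ⌊$115,085 × 150%/10⌋ = $17,262; SL = ⌊$91,785/8⌋ = $11,473 → take DB $17,262. Book value $97,823.
Year 4: DB = ⌊$97,823 × 150%/10⌋ = $14,673; SL = ⌊$74,523/7⌋ = $10,646 → take DB $14,673. Book value $83,150.
Year 5: DB = ⌊$83,150 × 150%/10⌋ = $12,472; SL = ⌊$59,850/6⌋ = $9,975 → take DB $12,472. Book value $70,678.
Year 6: DB = ⌊$70,678 × 150%/10⌋ = $10,601; SL = ⌊$47,378/5⌋ = $9,475 → take DB $10,601. Book value $60,077.
Year 7: DB = ⌊$60,077 × 150%/10⌋ = $9,011; SL = ⌊$36,777/4⌋ = $9,194 → take SL $9,194. Book value $50,883.
Year 8: DB = ⌊$50,883 × 150%/10⌋ = $7,632; SL = ⌊$27,583/3⌋ = $9,194 → take SL $9,194. Book value $41,689.
Year 9: DB = ⌊$41,689 × 150%/10⌋ = $6,253; SL = ⌊$18,389/2⌋ = $9,194 → take SL $9,194. Book value $32,495.
Year 10 (final): $32,495 − $23,300 = $9,195. Book value $23,300.

$9,195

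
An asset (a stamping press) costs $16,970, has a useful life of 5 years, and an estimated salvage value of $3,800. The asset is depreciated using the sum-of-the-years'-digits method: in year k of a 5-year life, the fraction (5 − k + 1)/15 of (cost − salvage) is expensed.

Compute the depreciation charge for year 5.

$878

Depreciable base = $16,970 − $3,800 = $13,170.
Sum of the years' digits = 5+4+3+2+1 = 15.
Year 1: $13,170 × 5/15 = $4,390. Book value $12,580.
Year 2: $13,170 × 4/15 = $3,512. Book value $9,068.
Year 3: $13,170 × 3/15 = $2,634. Book value $6,434.
Year 4: $13,170 × 2/15 = $1,756. Book value $4,678.
Year 5: $13,170 × 1/15 = $878. Book value $3,800.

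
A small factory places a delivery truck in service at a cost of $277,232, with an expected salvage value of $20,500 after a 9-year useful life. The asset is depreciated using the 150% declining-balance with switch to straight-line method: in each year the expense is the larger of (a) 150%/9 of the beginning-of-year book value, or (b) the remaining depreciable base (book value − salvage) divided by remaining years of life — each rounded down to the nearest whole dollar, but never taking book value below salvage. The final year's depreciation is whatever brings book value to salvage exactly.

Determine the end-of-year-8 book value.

$43,140

Depreciable base = $277,232 − $20,500 = $256,732.
Year 1: DB = ⌊$277,232 × 150%/9⌋ = $46,205; SL = ⌊$256,732/9⌋ = $28,525 → take DB $46,205. Book value $231,027.
Year 2: DB = ⌊$231,027 × 150%/9⌋ = $38,504; SL = ⌊$210,527/8⌋ = $26,315 → take DB $38,504. Book value $192,523.
Year 3: DB = ⌊$192,523 × 150%/9⌋ = $32,087; SL = ⌊$172,023/7⌋ = $24,574 → take DB $32,087. Book value $160,436.
Year 4: DB = ⌊$160,436 × 150%/9⌋ = $26,739; SL = ⌊$139,936/6⌋ = $23,322 → take DB $26,739. Book value $133,697.
Year 5: DB = ⌊$133,697 × 150%/9⌋ = $22,282; SL = ⌊$113,197/5⌋ = $22,639 → take SL $22,639. Book value $111,058.
Year 6: DB = ⌊$111,058 × 150%/9⌋ = $18,509; SL = ⌊$90,558/4⌋ = $22,639 → take SL $22,639. Book value $88,419.
Year 7: DB = ⌊$88,419 × 150%/9⌋ = $14,736; SL = ⌊$67,919/3⌋ = $22,639 → take SL $22,639. Book value $65,780.
Year 8: DB = ⌊$65,780 × 150%/9⌋ = $10,963; SL = ⌊$45,280/2⌋ = $22,640 → take SL $22,640. Book value $43,140.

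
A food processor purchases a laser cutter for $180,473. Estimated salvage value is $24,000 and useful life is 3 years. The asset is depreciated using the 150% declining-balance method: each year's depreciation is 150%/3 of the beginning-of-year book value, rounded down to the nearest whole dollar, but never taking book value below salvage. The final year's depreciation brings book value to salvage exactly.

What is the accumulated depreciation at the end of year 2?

$135,354

Depreciable base = $180,473 − $24,000 = $156,473.
Year 1: ⌊$180,473 × 150%/3⌋ = $90,236. Book value $90,237.
Year 2: ⌊$90,237 × 150%/3⌋ = $45,118. Book value $45,119.
Accumulated through year 2 = $180,473 − $45,119 = $135,354.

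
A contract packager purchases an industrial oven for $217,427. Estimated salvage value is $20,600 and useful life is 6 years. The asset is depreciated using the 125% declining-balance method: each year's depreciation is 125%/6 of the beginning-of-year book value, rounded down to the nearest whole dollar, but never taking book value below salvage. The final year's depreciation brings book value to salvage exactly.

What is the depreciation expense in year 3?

Depreciable base = $217,427 − $20,600 = $196,827.
Year 1: ⌊$217,427 × 125%/6⌋ = $45,297. Book value $172,130.
Year 2: ⌊$172,130 × 125%/6⌋ = $35,860. Book value $136,270.
Year 3: ⌊$136,270 × 125%/6⌋ = $28,389. Book value $107,881.

$28,389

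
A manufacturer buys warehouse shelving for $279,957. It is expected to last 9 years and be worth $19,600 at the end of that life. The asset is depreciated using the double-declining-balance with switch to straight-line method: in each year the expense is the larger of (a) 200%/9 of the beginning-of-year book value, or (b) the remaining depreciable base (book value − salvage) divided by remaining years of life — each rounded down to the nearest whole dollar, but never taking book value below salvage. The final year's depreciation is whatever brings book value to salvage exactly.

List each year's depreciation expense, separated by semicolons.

$62,212; $48,387; $37,635; $29,271; $22,767; $17,707; $14,126; $14,126; $14,126

Depreciable base = $279,957 − $19,600 = $260,357.
Year 1: DB = ⌊$279,957 × 200%/9⌋ = $62,212; SL = ⌊$260,357/9⌋ = $28,928 → take DB $62,212. Book value $217,745.
Year 2: DB = ⌊$217,745 × 200%/9⌋ = $48,387; SL = ⌊$198,145/8⌋ = $24,768 → take DB $48,387. Book value $169,358.
Year 3: DB = ⌊$169,358 × 200%/9⌋ = $37,635; SL = ⌊$149,758/7⌋ = $21,394 → take DB $37,635. Book value $131,723.
Year 4: DB = ⌊$131,723 × 200%/9⌋ = $29,271; SL = ⌊$112,123/6⌋ = $18,687 → take DB $29,271. Book value $102,452.
Year 5: DB = ⌊$102,452 × 200%/9⌋ = $22,767; SL = ⌊$82,852/5⌋ = $16,570 → take DB $22,767. Book value $79,685.
Year 6: DB = ⌊$79,685 × 200%/9⌋ = $17,707; SL = ⌊$60,085/4⌋ = $15,021 → take DB $17,707. Book value $61,978.
Year 7: DB = ⌊$61,978 × 200%/9⌋ = $13,772; SL = ⌊$42,378/3⌋ = $14,126 → take SL $14,126. Book value $47,852.
Year 8: DB = ⌊$47,852 × 200%/9⌋ = $10,633; SL = ⌊$28,252/2⌋ = $14,126 → take SL $14,126. Book value $33,726.
Year 9 (final): $33,726 − $19,600 = $14,126. Book value $19,600.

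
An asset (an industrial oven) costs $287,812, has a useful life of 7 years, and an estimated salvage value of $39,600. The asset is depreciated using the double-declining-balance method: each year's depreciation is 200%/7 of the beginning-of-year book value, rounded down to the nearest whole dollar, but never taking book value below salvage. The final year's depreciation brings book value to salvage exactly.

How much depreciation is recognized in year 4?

$29,968

Depreciable base = $287,812 − $39,600 = $248,212.
Year 1: ⌊$287,812 × 200%/7⌋ = $82,232. Book value $205,580.
Year 2: ⌊$205,580 × 200%/7⌋ = $58,737. Book value $146,843.
Year 3: ⌊$146,843 × 200%/7⌋ = $41,955. Book value $104,888.
Year 4: ⌊$104,888 × 200%/7⌋ = $29,968. Book value $74,920.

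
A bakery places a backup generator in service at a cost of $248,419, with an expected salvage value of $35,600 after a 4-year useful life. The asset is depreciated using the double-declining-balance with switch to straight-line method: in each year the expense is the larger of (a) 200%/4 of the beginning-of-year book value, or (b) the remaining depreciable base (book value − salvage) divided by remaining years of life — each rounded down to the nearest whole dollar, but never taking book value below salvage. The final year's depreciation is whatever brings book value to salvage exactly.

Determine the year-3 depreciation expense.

$26,505

Depreciable base = $248,419 − $35,600 = $212,819.
Year 1: DB = ⌊$248,419 × 200%/4⌋ = $124,209; SL = ⌊$212,819/4⌋ = $53,204 → take DB $124,209. Book value $124,210.
Year 2: DB = ⌊$124,210 × 200%/4⌋ = $62,105; SL = ⌊$88,610/3⌋ = $29,536 → take DB $62,105. Book value $62,105.
Year 3: DB = ⌊$62,105 × 200%/4⌋ = $31,052; SL = ⌊$26,505/2⌋ = $13,252 → take DB $31,052, capped at $26,505. Book value $35,600.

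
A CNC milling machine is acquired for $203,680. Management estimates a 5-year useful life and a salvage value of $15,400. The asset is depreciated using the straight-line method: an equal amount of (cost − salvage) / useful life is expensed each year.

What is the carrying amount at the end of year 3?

Depreciable base = $203,680 − $15,400 = $188,280.
Annual expense = $188,280 / 5 = $37,656.
End of year 1: book value $166,024.
End of year 2: book value $128,368.
End of year 3: book value $90,712.

$90,712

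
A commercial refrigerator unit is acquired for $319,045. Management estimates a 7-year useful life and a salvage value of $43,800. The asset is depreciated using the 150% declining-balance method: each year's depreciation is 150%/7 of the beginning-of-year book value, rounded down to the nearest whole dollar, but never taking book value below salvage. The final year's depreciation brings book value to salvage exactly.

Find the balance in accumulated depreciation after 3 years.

Depreciable base = $319,045 − $43,800 = $275,245.
Year 1: ⌊$319,045 × 150%/7⌋ = $68,366. Book value $250,679.
Year 2: ⌊$250,679 × 150%/7⌋ = $53,716. Book value $196,963.
Year 3: ⌊$196,963 × 150%/7⌋ = $42,206. Book value $154,757.
Accumulated through year 3 = $319,045 − $154,757 = $164,288.

$164,288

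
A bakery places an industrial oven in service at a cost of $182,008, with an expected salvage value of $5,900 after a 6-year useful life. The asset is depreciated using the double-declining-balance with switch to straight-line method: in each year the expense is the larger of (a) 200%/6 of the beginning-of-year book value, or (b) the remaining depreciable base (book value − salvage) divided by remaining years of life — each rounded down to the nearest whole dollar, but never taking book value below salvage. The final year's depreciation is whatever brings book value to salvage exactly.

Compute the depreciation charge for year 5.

$15,026

Depreciable base = $182,008 − $5,900 = $176,108.
Year 1: DB = ⌊$182,008 × 200%/6⌋ = $60,669; SL = ⌊$176,108/6⌋ = $29,351 → take DB $60,669. Book value $121,339.
Year 2: DB = ⌊$121,339 × 200%/6⌋ = $40,446; SL = ⌊$115,439/5⌋ = $23,087 → take DB $40,446. Book value $80,893.
Year 3: DB = ⌊$80,893 × 200%/6⌋ = $26,964; SL = ⌊$74,993/4⌋ = $18,748 → take DB $26,964. Book value $53,929.
Year 4: DB = ⌊$53,929 × 200%/6⌋ = $17,976; SL = ⌊$48,029/3⌋ = $16,009 → take DB $17,976. Book value $35,953.
Year 5: DB = ⌊$35,953 × 200%/6⌋ = $11,984; SL = ⌊$30,053/2⌋ = $15,026 → take SL $15,026. Book value $20,927.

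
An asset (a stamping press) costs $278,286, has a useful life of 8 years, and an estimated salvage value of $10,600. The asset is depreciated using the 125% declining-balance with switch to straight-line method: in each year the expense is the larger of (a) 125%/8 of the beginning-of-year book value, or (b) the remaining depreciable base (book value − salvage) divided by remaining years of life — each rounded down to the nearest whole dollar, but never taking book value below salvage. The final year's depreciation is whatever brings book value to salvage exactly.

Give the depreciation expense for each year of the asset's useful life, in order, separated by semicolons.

$43,482; $36,688; $31,252; $31,252; $31,253; $31,253; $31,253; $31,253

Depreciable base = $278,286 − $10,600 = $267,686.
Year 1: DB = ⌊$278,286 × 125%/8⌋ = $43,482; SL = ⌊$267,686/8⌋ = $33,460 → take DB $43,482. Book value $234,804.
Year 2: DB = ⌊$234,804 × 125%/8⌋ = $36,688; SL = ⌊$224,204/7⌋ = $32,029 → take DB $36,688. Book value $198,116.
Year 3: DB = ⌊$198,116 × 125%/8⌋ = $30,955; SL = ⌊$187,516/6⌋ = $31,252 → take SL $31,252. Book value $166,864.
Year 4: DB = ⌊$166,864 × 125%/8⌋ = $26,072; SL = ⌊$156,264/5⌋ = $31,252 → take SL $31,252. Book value $135,612.
Year 5: DB = ⌊$135,612 × 125%/8⌋ = $21,189; SL = ⌊$125,012/4⌋ = $31,253 → take SL $31,253. Book value $104,359.
Year 6: DB = ⌊$104,359 × 125%/8⌋ = $16,306; SL = ⌊$93,759/3⌋ = $31,253 → take SL $31,253. Book value $73,106.
Year 7: DB = ⌊$73,106 × 125%/8⌋ = $11,422; SL = ⌊$62,506/2⌋ = $31,253 → take SL $31,253. Book value $41,853.
Year 8 (final): $41,853 − $10,600 = $31,253. Book value $10,600.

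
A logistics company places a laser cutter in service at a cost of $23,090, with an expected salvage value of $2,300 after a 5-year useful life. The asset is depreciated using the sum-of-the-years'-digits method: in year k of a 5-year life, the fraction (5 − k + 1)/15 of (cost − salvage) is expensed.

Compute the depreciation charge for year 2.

$5,544

Depreciable base = $23,090 − $2,300 = $20,790.
Sum of the years' digits = 5+4+3+2+1 = 15.
Year 1: $20,790 × 5/15 = $6,930. Book value $16,160.
Year 2: $20,790 × 4/15 = $5,544. Book value $10,616.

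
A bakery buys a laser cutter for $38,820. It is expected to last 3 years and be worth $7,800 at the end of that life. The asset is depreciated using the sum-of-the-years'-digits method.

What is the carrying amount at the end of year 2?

$12,970

Depreciable base = $38,820 − $7,800 = $31,020.
Sum of the years' digits = 3+2+1 = 6.
Year 1: $31,020 × 3/6 = $15,510. Book value $23,310.
Year 2: $31,020 × 2/6 = $10,340. Book value $12,970.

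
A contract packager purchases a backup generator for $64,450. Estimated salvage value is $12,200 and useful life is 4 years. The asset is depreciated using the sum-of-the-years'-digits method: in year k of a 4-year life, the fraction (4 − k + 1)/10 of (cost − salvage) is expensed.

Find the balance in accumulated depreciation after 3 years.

Depreciable base = $64,450 − $12,200 = $52,250.
Sum of the years' digits = 4+3+2+1 = 10.
Year 1: $52,250 × 4/10 = $20,900. Book value $43,550.
Year 2: $52,250 × 3/10 = $15,675. Book value $27,875.
Year 3: $52,250 × 2/10 = $10,450. Book value $17,425.
Accumulated through year 3 = $64,450 − $17,425 = $47,025.

$47,025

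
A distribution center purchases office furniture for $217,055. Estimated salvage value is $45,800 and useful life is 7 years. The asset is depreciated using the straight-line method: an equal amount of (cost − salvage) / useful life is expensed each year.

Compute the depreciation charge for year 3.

Depreciable base = $217,055 − $45,800 = $171,255.
Annual expense = $171,255 / 7 = $24,465.

$24,465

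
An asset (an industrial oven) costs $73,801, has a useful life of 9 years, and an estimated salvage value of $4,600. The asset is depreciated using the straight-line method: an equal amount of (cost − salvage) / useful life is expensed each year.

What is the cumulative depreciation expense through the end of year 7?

Depreciable base = $73,801 − $4,600 = $69,201.
Annual expense = $69,201 / 9 = $7,689.
End of year 1: book value $66,112.
End of year 2: book value $58,423.
End of year 3: book value $50,734.
End of year 4: book value $43,045.
End of year 5: book value $35,356.
End of year 6: book value $27,667.
End of year 7: book value $19,978.
Accumulated through year 7 = $73,801 − $19,978 = $53,823.

$53,823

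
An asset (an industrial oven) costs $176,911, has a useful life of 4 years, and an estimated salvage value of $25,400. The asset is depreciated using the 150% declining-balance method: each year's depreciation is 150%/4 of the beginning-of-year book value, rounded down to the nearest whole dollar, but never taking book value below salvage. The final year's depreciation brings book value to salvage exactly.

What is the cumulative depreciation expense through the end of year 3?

$133,719

Depreciable base = $176,911 − $25,400 = $151,511.
Year 1: ⌊$176,911 × 150%/4⌋ = $66,341. Book value $110,570.
Year 2: ⌊$110,570 × 150%/4⌋ = $41,463. Book value $69,107.
Year 3: ⌊$69,107 × 150%/4⌋ = $25,915. Book value $43,192.
Accumulated through year 3 = $176,911 − $43,192 = $133,719.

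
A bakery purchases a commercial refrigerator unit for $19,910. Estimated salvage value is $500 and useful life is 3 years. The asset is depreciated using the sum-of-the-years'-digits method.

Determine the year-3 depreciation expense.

$3,235

Depreciable base = $19,910 − $500 = $19,410.
Sum of the years' digits = 3+2+1 = 6.
Year 1: $19,410 × 3/6 = $9,705. Book value $10,205.
Year 2: $19,410 × 2/6 = $6,470. Book value $3,735.
Year 3: $19,410 × 1/6 = $3,235. Book value $500.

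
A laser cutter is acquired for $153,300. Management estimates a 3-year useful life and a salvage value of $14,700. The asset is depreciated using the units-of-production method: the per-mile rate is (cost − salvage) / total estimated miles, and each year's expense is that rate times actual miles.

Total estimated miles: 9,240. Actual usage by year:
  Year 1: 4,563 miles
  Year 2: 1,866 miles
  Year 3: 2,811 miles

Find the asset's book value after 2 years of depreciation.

$56,865

Depreciable base = $153,300 − $14,700 = $138,600.
Rate = $138,600 / 9,240 miles = $15 per mile.
Year 1: 4,563 × $15 = $68,445. Book value $84,855.
Year 2: 1,866 × $15 = $27,990. Book value $56,865.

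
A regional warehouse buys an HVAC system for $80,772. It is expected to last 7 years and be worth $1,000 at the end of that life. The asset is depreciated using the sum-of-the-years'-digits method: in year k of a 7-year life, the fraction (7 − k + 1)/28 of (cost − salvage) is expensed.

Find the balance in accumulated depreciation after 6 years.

Depreciable base = $80,772 − $1,000 = $79,772.
Sum of the years' digits = 7+6+5+4+3+2+1 = 28.
Year 1: $79,772 × 7/28 = $19,943. Book value $60,829.
Year 2: $79,772 × 6/28 = $17,094. Book value $43,735.
Year 3: $79,772 × 5/28 = $14,245. Book value $29,490.
Year 4: $79,772 × 4/28 = $11,396. Book value $18,094.
Year 5: $79,772 × 3/28 = $8,547. Book value $9,547.
Year 6: $79,772 × 2/28 = $5,698. Book value $3,849.
Accumulated through year 6 = $80,772 − $3,849 = $76,923.

$76,923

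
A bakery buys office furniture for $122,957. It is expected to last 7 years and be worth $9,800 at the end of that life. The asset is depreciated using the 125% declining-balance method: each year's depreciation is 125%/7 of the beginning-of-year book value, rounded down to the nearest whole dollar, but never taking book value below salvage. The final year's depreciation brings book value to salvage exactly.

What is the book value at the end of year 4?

$55,982

Depreciable base = $122,957 − $9,800 = $113,157.
Year 1: ⌊$122,957 × 125%/7⌋ = $21,956. Book value $101,001.
Year 2: ⌊$101,001 × 125%/7⌋ = $18,035. Book value $82,966.
Year 3: ⌊$82,966 × 125%/7⌋ = $14,815. Book value $68,151.
Year 4: ⌊$68,151 × 125%/7⌋ = $12,169. Book value $55,982.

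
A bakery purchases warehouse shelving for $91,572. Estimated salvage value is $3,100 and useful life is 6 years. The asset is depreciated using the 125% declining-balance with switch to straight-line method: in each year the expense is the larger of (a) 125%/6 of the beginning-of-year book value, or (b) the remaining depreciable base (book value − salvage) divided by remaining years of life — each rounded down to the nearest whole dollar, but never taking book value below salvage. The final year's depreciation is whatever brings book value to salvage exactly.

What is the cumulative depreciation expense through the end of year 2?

Depreciable base = $91,572 − $3,100 = $88,472.
Year 1: DB = ⌊$91,572 × 125%/6⌋ = $19,077; SL = ⌊$88,472/6⌋ = $14,745 → take DB $19,077. Book value $72,495.
Year 2: DB = ⌊$72,495 × 125%/6⌋ = $15,103; SL = ⌊$69,395/5⌋ = $13,879 → take DB $15,103. Book value $57,392.
Accumulated through year 2 = $91,572 − $57,392 = $34,180.

$34,180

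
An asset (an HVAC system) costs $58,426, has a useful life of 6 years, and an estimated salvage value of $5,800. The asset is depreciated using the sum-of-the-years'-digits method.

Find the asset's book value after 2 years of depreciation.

$30,860

Depreciable base = $58,426 − $5,800 = $52,626.
Sum of the years' digits = 6+5+4+3+2+1 = 21.
Year 1: $52,626 × 6/21 = $15,036. Book value $43,390.
Year 2: $52,626 × 5/21 = $12,530. Book value $30,860.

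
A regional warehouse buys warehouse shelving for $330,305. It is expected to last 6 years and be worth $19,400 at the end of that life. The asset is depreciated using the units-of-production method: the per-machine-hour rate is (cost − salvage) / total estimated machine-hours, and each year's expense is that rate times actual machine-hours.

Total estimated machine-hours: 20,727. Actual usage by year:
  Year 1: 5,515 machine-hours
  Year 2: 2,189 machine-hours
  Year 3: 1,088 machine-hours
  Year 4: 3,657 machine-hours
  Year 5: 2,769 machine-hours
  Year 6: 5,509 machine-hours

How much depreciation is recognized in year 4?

$54,855

Depreciable base = $330,305 − $19,400 = $310,905.
Rate = $310,905 / 20,727 machine-hours = $15 per machine-hour.
Year 1: 5,515 × $15 = $82,725. Book value $247,580.
Year 2: 2,189 × $15 = $32,835. Book value $214,745.
Year 3: 1,088 × $15 = $16,320. Book value $198,425.
Year 4: 3,657 × $15 = $54,855. Book value $143,570.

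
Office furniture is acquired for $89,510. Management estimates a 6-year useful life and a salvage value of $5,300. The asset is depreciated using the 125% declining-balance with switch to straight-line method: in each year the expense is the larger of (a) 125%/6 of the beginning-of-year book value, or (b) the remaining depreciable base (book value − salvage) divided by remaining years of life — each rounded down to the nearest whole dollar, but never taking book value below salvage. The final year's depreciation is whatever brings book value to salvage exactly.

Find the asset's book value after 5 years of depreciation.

$18,000

Depreciable base = $89,510 − $5,300 = $84,210.
Year 1: DB = ⌊$89,510 × 125%/6⌋ = $18,647; SL = ⌊$84,210/6⌋ = $14,035 → take DB $18,647. Book value $70,863.
Year 2: DB = ⌊$70,863 × 125%/6⌋ = $14,763; SL = ⌊$65,563/5⌋ = $13,112 → take DB $14,763. Book value $56,100.
Year 3: DB = ⌊$56,100 × 125%/6⌋ = $11,687; SL = ⌊$50,800/4⌋ = $12,700 → take SL $12,700. Book value $43,400.
Year 4: DB = ⌊$43,400 × 125%/6⌋ = $9,041; SL = ⌊$38,100/3⌋ = $12,700 → take SL $12,700. Book value $30,700.
Year 5: DB = ⌊$30,700 × 125%/6⌋ = $6,395; SL = ⌊$25,400/2⌋ = $12,700 → take SL $12,700. Book value $18,000.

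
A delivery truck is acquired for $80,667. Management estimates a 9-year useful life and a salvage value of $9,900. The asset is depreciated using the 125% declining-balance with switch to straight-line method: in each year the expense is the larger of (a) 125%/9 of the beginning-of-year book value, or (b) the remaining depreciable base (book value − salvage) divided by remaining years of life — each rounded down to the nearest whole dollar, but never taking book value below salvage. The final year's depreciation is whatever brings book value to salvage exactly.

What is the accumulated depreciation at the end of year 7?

Depreciable base = $80,667 − $9,900 = $70,767.
Year 1: DB = ⌊$80,667 × 125%/9⌋ = $11,203; SL = ⌊$70,767/9⌋ = $7,863 → take DB $11,203. Book value $69,464.
Year 2: DB = ⌊$69,464 × 125%/9⌋ = $9,647; SL = ⌊$59,564/8⌋ = $7,445 → take DB $9,647. Book value $59,817.
Year 3: DB = ⌊$59,817 × 125%/9⌋ = $8,307; SL = ⌊$49,917/7⌋ = $7,131 → take DB $8,307. Book value $51,510.
Year 4: DB = ⌊$51,510 × 125%/9⌋ = $7,154; SL = ⌊$41,610/6⌋ = $6,935 → take DB $7,154. Book value $44,356.
Year 5: DB = ⌊$44,356 × 125%/9⌋ = $6,160; SL = ⌊$34,456/5⌋ = $6,891 → take SL $6,891. Book value $37,465.
Year 6: DB = ⌊$37,465 × 125%/9⌋ = $5,203; SL = ⌊$27,565/4⌋ = $6,891 → take SL $6,891. Book value $30,574.
Year 7: DB = ⌊$30,574 × 125%/9⌋ = $4,246; SL = ⌊$20,674/3⌋ = $6,891 → take SL $6,891. Book value $23,683.
Accumulated through year 7 = $80,667 − $23,683 = $56,984.

$56,984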